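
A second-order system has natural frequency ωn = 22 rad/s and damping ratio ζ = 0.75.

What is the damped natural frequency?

ωd = ωn√(1 - ζ²) = 22√(1 - 0.75²) = 14.55 rad/s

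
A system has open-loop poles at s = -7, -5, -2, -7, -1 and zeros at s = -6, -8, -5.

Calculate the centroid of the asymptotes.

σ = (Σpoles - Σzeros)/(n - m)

σ = (Σpoles - Σzeros)/(n - m) = (-22 - (-19))/(5 - 3) = -3/2 = -1.5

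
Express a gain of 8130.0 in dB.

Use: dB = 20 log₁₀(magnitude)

dB = 20 log₁₀(8130.0) = 78.2 dB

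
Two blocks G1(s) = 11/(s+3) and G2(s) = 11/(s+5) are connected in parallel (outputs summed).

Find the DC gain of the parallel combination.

Parallel: G_eq = G1 + G2. DC gain = G1(0) + G2(0) = 11/3 + 11/5 = 3.6667 + 2.2 = 5.8667.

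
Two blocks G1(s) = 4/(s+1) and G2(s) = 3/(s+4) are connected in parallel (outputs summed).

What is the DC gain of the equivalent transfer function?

Parallel: G_eq = G1 + G2. DC gain = G1(0) + G2(0) = 4/1 + 3/4 = 4 + 0.75 = 4.75.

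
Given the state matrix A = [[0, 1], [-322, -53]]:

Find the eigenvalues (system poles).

det(A - λI) = λ² - (-53)λ + 322 = (λ - (-46))(λ - (-7)). Eigenvalues: -46, -7.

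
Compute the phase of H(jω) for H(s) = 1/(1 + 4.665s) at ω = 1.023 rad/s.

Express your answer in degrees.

Phase = -arctan(ωτ) = -arctan(1.023 × 4.665) = -78.2°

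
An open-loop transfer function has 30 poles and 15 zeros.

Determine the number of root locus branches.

Root locus has n branches where n = number of poles = 30.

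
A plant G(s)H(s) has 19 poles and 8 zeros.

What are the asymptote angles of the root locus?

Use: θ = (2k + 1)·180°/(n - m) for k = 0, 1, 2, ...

n - m = 19 - 8 = 11. Angles: θk = (2k + 1)·180°/11 = 16.36°, 49.09°, 81.82°, 114.55°, 147.27°, 180°, 212.73°, 245.45°, 278.18°, 310.91°, 343.64°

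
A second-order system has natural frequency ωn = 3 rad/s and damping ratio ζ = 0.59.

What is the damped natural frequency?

ωd = ωn√(1 - ζ²) = 3√(1 - 0.59²) = 2.42 rad/s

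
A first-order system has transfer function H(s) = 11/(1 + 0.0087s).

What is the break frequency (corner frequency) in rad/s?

Corner frequency = 1/τ = 1/0.0087 = 114.943 rad/s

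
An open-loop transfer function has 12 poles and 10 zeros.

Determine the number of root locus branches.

Root locus has n branches where n = number of poles = 12.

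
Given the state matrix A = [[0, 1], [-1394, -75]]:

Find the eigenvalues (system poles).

det(A - λI) = λ² - (-75)λ + 1394 = (λ - (-41))(λ - (-34)). Eigenvalues: -41, -34.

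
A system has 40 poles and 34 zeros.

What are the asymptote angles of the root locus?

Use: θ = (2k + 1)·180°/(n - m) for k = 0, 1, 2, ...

n - m = 40 - 34 = 6. Angles: θk = (2k + 1)·180°/6 = 30°, 90°, 150°, 210°, 270°, 330°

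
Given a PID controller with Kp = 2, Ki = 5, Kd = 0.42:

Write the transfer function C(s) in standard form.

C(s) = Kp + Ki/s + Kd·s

Substituting values: C(s) = 2 + 5/s + 0.42s = (0.42s² + 2s + 5)/s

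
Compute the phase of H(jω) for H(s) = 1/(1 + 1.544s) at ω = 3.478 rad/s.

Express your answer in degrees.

Phase = -arctan(ωτ) = -arctan(3.478 × 1.544) = -79.5°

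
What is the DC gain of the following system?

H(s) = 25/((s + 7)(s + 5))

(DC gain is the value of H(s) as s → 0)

DC gain = H(0) = 25/(7 × 5) = 25/35 = 0.7143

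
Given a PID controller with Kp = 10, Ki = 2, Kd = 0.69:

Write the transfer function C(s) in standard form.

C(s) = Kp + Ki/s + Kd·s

Substituting values: C(s) = 10 + 2/s + 0.69s = (0.69s² + 10s + 2)/s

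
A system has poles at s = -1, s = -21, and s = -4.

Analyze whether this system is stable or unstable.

All poles are in the left half-plane. System is stable.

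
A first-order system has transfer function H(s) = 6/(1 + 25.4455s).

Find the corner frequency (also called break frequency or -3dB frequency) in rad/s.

Corner frequency = 1/τ = 1/25.4455 = 0.039 rad/s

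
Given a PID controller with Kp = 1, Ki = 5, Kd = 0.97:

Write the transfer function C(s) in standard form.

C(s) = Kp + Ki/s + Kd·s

Substituting values: C(s) = 1 + 5/s + 0.97s = (0.97s² + s + 5)/s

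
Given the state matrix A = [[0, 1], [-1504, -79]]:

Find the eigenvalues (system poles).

det(A - λI) = λ² - (-79)λ + 1504 = (λ - (-32))(λ - (-47)). Eigenvalues: -32, -47.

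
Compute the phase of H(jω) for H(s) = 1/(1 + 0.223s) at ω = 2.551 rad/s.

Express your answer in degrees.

Phase = -arctan(ωτ) = -arctan(2.551 × 0.223) = -29.6°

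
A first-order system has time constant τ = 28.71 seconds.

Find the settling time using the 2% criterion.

For first-order system, 2% settling time ≈ 4τ = 4 × 28.71 = 114.84 s.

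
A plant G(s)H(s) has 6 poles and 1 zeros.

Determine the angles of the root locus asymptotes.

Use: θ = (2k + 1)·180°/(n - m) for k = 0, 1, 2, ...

n - m = 6 - 1 = 5. Angles: θk = (2k + 1)·180°/5 = 36°, 108°, 180°, 252°, 324°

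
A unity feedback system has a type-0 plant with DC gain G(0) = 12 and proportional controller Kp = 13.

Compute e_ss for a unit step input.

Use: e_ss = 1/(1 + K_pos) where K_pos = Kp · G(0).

K_pos = Kp · G(0) = 13 × 12 = 156. e_ss = 1/(1 + 156) = 0.0064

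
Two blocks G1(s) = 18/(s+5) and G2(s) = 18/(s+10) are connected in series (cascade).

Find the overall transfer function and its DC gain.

Series: multiply transfer functions. G_eq = 18/(s+5) × 18/(s+10) = 324/((s+5)(s+10)). DC gain = 324/(5×10) = 6.48.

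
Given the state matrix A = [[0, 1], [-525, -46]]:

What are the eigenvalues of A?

det(A - λI) = λ² - (-46)λ + 525 = (λ - (-25))(λ - (-21)). Eigenvalues: -25, -21.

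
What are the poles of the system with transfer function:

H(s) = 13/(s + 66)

Pole is where denominator = 0: s + 66 = 0, so s = -66.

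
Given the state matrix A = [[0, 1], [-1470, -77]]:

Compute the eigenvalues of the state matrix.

det(A - λI) = λ² - (-77)λ + 1470 = (λ - (-35))(λ - (-42)). Eigenvalues: -35, -42.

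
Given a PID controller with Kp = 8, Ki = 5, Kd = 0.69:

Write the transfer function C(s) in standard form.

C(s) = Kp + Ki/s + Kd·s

Substituting values: C(s) = 8 + 5/s + 0.69s = (0.69s² + 8s + 5)/s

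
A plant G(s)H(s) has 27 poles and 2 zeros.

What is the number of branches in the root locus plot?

Root locus has n branches where n = number of poles = 27.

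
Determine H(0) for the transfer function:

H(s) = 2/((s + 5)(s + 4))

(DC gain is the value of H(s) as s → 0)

DC gain = H(0) = 2/(5 × 4) = 2/20 = 0.1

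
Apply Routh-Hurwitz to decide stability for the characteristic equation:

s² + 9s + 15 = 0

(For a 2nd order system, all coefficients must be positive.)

Coefficients: 1, 9, 15. All positive, so system is stable.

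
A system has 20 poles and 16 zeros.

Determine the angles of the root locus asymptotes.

n - m = 20 - 16 = 4. Angles: θk = (2k + 1)·180°/4 = 45°, 135°, 225°, 315°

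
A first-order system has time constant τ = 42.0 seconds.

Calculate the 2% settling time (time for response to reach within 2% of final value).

For first-order system, 2% settling time ≈ 4τ = 4 × 42.0 = 168.0 s.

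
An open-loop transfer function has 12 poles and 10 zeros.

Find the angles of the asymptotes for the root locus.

n - m = 12 - 10 = 2. Angles: θk = (2k + 1)·180°/2 = 90°, 270°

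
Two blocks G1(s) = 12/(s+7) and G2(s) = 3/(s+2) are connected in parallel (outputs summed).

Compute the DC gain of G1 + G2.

Parallel: G_eq = G1 + G2. DC gain = G1(0) + G2(0) = 12/7 + 3/2 = 1.7143 + 1.5 = 3.2143.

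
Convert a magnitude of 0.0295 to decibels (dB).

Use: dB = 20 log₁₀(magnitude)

dB = 20 log₁₀(0.0295) = -30.6 dB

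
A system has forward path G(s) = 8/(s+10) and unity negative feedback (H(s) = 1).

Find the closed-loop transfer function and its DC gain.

T(s) = G/(1+GH) = [8/(s+10)] / [1 + 8/(s+10)] = 8/(s+10+8) = 8/(s+18). DC gain = 8/18 = 0.4444.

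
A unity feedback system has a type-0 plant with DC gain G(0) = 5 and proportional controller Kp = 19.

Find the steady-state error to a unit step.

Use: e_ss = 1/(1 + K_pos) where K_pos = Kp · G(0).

K_pos = Kp · G(0) = 19 × 5 = 95. e_ss = 1/(1 + 95) = 0.0104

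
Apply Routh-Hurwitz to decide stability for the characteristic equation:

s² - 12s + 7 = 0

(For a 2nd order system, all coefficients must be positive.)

Coefficients: 1, -12, 7. b=-12 not positive, so system is unstable.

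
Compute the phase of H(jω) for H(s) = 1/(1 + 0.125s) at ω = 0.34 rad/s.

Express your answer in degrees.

Phase = -arctan(ωτ) = -arctan(0.34 × 0.125) = -2.4°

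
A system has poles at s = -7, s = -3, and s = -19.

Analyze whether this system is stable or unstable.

All poles are in the left half-plane. System is stable.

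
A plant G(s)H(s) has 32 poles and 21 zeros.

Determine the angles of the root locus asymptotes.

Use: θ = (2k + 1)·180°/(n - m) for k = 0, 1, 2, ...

n - m = 32 - 21 = 11. Angles: θk = (2k + 1)·180°/11 = 16.36°, 49.09°, 81.82°, 114.55°, 147.27°, 180°, 212.73°, 245.45°, 278.18°, 310.91°, 343.64°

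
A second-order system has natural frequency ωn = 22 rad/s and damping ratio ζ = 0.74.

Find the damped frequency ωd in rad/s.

ωd = ωn√(1 - ζ²) = 22√(1 - 0.74²) = 14.8 rad/s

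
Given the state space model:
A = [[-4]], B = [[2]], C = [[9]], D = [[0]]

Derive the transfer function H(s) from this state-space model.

(sI - A)⁻¹ = 1/(s + 4). H(s) = 9 × 2/(s + 4) + 0 = 18/(s + 4).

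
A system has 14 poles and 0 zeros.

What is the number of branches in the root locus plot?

Root locus has n branches where n = number of poles = 14.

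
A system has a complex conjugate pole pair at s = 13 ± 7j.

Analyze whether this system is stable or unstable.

Real part of poles is 13 (> 0, right half-plane). Unstable.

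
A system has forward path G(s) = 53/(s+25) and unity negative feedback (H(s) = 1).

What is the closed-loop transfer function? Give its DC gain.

T(s) = G/(1+GH) = [53/(s+25)] / [1 + 53/(s+25)] = 53/(s+25+53) = 53/(s+78). DC gain = 53/78 = 0.6795.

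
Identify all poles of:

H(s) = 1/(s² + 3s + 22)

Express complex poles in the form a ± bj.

Discriminant = 3² - 4×1×22 = 9 - 88 = -79 < 0, so the poles are a complex conjugate pair s = (-3 ± j√79)/(2×1). Real part = -3/(2×1) = -3/2 = -1.5; imaginary part = ±√79/(2×1) ≈ 4.4441. Poles: s = -1.5 ± 4.4441j.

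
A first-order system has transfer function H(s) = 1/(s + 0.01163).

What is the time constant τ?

For H(s) = 1/(s + 1/τ), the pole is at -1/τ = -0.01163, so τ = 1/0.01163 = 85.98 s.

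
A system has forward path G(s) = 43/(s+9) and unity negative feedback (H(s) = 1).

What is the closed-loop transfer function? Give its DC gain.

T(s) = G/(1+GH) = [43/(s+9)] / [1 + 43/(s+9)] = 43/(s+9+43) = 43/(s+52). DC gain = 43/52 = 0.8269.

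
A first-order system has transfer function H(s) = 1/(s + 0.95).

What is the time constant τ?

For H(s) = 1/(s + 1/τ), the pole is at -1/τ = -0.95, so τ = 1/0.95 = 1.0526 s.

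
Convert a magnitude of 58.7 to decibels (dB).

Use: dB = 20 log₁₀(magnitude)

dB = 20 log₁₀(58.7) = 35.4 dB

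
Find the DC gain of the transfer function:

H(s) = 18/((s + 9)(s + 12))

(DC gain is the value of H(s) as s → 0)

DC gain = H(0) = 18/(9 × 12) = 18/108 = 0.1667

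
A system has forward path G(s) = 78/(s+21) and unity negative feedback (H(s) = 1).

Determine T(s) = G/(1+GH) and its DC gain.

T(s) = G/(1+GH) = [78/(s+21)] / [1 + 78/(s+21)] = 78/(s+21+78) = 78/(s+99). DC gain = 78/99 = 0.7879.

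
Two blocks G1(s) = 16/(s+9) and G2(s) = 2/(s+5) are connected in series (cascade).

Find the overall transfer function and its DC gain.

Series: multiply transfer functions. G_eq = 16/(s+9) × 2/(s+5) = 32/((s+9)(s+5)). DC gain = 32/(9×5) = 0.7111.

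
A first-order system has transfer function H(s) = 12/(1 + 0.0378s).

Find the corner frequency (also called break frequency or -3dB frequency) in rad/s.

Corner frequency = 1/τ = 1/0.0378 = 26.455 rad/s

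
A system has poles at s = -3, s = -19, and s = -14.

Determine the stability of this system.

All poles are in the left half-plane. System is stable.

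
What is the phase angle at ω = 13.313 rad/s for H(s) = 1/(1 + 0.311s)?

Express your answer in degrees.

Phase = -arctan(ωτ) = -arctan(13.313 × 0.311) = -76.4°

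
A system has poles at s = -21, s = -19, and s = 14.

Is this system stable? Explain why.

Pole(s) at s = 14 are not in the left half-plane. System is unstable.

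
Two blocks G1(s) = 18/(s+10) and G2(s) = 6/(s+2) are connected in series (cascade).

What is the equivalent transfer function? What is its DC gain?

Series: multiply transfer functions. G_eq = 18/(s+10) × 6/(s+2) = 108/((s+10)(s+2)). DC gain = 108/(10×2) = 5.4.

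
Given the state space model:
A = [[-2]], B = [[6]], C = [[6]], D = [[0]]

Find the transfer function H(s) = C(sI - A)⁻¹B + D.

(sI - A)⁻¹ = 1/(s + 2). H(s) = 6 × 6/(s + 2) + 0 = 36/(s + 2).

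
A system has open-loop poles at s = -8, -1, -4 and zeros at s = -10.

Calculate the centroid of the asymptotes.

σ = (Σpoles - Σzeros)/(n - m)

σ = (Σpoles - Σzeros)/(n - m) = (-13 - (-10))/(3 - 1) = -3/2 = -1.5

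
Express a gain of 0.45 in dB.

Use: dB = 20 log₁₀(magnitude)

dB = 20 log₁₀(0.45) = -6.9 dB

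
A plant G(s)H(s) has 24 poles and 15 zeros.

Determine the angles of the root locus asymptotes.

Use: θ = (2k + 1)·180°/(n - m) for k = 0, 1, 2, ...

n - m = 24 - 15 = 9. Angles: θk = (2k + 1)·180°/9 = 20°, 60°, 100°, 140°, 180°, 220°, 260°, 300°, 340°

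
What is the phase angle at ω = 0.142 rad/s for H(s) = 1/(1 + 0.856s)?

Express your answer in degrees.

Phase = -arctan(ωτ) = -arctan(0.142 × 0.856) = -6.9°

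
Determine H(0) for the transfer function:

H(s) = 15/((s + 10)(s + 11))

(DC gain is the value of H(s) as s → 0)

DC gain = H(0) = 15/(10 × 11) = 15/110 = 0.1364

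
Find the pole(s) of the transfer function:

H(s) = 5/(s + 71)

Pole is where denominator = 0: s + 71 = 0, so s = -71.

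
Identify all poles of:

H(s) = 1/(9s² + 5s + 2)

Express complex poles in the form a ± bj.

Discriminant = 5² - 4×9×2 = 25 - 72 = -47 < 0, so the poles are a complex conjugate pair s = (-5 ± j√47)/(2×9). Real part = -5/(2×9) = -5/18 ≈ -0.2778; imaginary part = ±√47/(2×9) ≈ 0.3809. Poles: s = -0.2778 ± 0.3809j.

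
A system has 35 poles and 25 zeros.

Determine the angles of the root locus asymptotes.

n - m = 35 - 25 = 10. Angles: θk = (2k + 1)·180°/10 = 18°, 54°, 90°, 126°, 162°, 198°, 234°, 270°, 306°, 342°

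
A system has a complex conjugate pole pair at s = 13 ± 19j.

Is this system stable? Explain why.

Real part of poles is 13 (> 0, right half-plane). Unstable.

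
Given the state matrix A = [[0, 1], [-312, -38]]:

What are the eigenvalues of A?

det(A - λI) = λ² - (-38)λ + 312 = (λ - (-26))(λ - (-12)). Eigenvalues: -26, -12.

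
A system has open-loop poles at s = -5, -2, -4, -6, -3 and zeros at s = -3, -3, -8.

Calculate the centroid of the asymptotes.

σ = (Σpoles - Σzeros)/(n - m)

σ = (Σpoles - Σzeros)/(n - m) = (-20 - (-14))/(5 - 3) = -6/2 = -3.0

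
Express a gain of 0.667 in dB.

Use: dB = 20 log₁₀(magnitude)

dB = 20 log₁₀(0.667) = -3.5 dB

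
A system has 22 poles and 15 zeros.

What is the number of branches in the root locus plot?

Root locus has n branches where n = number of poles = 22.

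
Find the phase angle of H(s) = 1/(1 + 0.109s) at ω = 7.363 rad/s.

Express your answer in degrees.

Phase = -arctan(ωτ) = -arctan(7.363 × 0.109) = -38.7°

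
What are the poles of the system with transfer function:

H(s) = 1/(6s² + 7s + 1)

Discriminant = 7² - 4×6×1 = 49 - 24 = 25 > 0, so two distinct real poles. Using quadratic formula: s = (-7 ± √25)/(2×6) = (-7 ± √25)/12, with √25 = 5. s₁ = -2/12 ≈ -0.1667, s₂ = -12/12 = -1. Poles: s₁ = -0.1667, s₂ = -1.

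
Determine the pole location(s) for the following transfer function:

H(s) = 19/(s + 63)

Pole is where denominator = 0: s + 63 = 0, so s = -63.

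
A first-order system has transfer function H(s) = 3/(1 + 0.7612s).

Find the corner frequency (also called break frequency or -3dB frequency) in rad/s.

Corner frequency = 1/τ = 1/0.7612 = 1.314 rad/s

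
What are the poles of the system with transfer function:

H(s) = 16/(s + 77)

Pole is where denominator = 0: s + 77 = 0, so s = -77.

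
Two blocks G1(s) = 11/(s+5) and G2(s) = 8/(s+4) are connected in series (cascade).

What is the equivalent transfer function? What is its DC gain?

Series: multiply transfer functions. G_eq = 11/(s+5) × 8/(s+4) = 88/((s+5)(s+4)). DC gain = 88/(5×4) = 4.4.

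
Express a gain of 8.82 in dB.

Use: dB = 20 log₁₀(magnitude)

dB = 20 log₁₀(8.82) = 18.9 dB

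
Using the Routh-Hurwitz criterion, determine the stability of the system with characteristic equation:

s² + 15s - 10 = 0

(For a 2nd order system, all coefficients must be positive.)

Coefficients: 1, 15, -10. c=-10 not positive, so system is unstable.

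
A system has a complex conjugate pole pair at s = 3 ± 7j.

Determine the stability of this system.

Real part of poles is 3 (> 0, right half-plane). Unstable.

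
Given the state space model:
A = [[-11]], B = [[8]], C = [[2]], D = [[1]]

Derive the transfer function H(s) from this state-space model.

(sI - A)⁻¹ = 1/(s + 11). H(s) = 2×8/(s + 11) + 1 = (s + 27)/(s + 11).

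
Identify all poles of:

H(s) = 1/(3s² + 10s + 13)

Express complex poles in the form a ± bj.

Discriminant = 10² - 4×3×13 = 100 - 156 = -56 < 0, so the poles are a complex conjugate pair s = (-10 ± j√56)/(2×3). Real part = -10/(2×3) = -10/6 ≈ -1.6667; imaginary part = ±√56/(2×3) ≈ 1.2472. Poles: s = -1.6667 ± 1.2472j.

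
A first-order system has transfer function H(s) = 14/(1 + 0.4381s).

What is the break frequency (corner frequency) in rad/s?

Corner frequency = 1/τ = 1/0.4381 = 2.283 rad/s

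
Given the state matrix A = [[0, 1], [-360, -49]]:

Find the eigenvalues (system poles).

det(A - λI) = λ² - (-49)λ + 360 = (λ - (-9))(λ - (-40)). Eigenvalues: -9, -40.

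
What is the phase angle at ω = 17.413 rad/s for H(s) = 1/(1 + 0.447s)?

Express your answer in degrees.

Phase = -arctan(ωτ) = -arctan(17.413 × 0.447) = -82.7°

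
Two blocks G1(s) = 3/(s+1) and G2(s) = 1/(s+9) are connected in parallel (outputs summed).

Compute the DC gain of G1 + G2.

Parallel: G_eq = G1 + G2. DC gain = G1(0) + G2(0) = 3/1 + 1/9 = 3 + 0.1111 = 3.1111.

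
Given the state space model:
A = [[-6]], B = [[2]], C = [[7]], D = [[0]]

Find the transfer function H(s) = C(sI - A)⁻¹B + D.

(sI - A)⁻¹ = 1/(s + 6). H(s) = 7 × 2/(s + 6) + 0 = 14/(s + 6).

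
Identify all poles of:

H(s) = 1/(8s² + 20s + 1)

Discriminant = 20² - 4×8×1 = 400 - 32 = 368 > 0, so two distinct real poles. Using quadratic formula: s = (-20 ± √368)/(2×8) = (-20 ± √368)/16, with √368 ≈ 19.1833. s₁ ≈ -0.0510, s₂ ≈ -2.4490. Poles: s₁ = -0.0510, s₂ = -2.4490.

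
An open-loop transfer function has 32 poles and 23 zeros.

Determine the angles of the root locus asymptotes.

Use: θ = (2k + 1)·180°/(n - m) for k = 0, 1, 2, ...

n - m = 32 - 23 = 9. Angles: θk = (2k + 1)·180°/9 = 20°, 60°, 100°, 140°, 180°, 220°, 260°, 300°, 340°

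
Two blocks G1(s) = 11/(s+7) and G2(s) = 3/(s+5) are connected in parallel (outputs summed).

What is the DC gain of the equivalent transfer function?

Parallel: G_eq = G1 + G2. DC gain = G1(0) + G2(0) = 11/7 + 3/5 = 1.5714 + 0.6 = 2.1714.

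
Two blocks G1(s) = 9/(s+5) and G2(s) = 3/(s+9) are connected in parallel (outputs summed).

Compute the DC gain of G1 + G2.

Parallel: G_eq = G1 + G2. DC gain = G1(0) + G2(0) = 9/5 + 3/9 = 1.8 + 0.3333 = 2.1333.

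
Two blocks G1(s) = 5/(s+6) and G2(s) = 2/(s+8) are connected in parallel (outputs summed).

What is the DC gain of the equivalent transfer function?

Parallel: G_eq = G1 + G2. DC gain = G1(0) + G2(0) = 5/6 + 2/8 = 0.8333 + 0.25 = 1.0833.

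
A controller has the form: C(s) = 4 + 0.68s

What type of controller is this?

This is a Proportional-Derivative (PD) controller.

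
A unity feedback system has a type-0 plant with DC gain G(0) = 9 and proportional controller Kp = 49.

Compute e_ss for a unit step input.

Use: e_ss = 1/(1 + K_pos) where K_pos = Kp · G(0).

K_pos = Kp · G(0) = 49 × 9 = 441. e_ss = 1/(1 + 441) = 0.0023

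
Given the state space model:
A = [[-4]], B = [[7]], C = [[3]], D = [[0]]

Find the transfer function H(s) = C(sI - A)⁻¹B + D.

(sI - A)⁻¹ = 1/(s + 4). H(s) = 3 × 7/(s + 4) + 0 = 21/(s + 4).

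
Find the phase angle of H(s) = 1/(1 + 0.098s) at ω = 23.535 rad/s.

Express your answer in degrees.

Phase = -arctan(ωτ) = -arctan(23.535 × 0.098) = -66.6°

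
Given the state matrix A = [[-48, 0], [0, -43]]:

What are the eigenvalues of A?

For diagonal matrix, eigenvalues are diagonal entries: λ₁ = -48, λ₂ = -43.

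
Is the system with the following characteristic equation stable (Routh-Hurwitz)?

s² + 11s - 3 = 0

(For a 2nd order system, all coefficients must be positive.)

Coefficients: 1, 11, -3. c=-3 not positive, so system is unstable.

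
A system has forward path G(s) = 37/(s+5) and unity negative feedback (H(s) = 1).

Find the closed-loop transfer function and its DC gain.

T(s) = G/(1+GH) = [37/(s+5)] / [1 + 37/(s+5)] = 37/(s+5+37) = 37/(s+42). DC gain = 37/42 = 0.8810.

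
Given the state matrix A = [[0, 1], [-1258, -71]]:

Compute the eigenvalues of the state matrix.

det(A - λI) = λ² - (-71)λ + 1258 = (λ - (-34))(λ - (-37)). Eigenvalues: -34, -37.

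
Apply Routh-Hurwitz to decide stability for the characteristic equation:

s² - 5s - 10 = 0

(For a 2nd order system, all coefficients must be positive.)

Coefficients: 1, -5, -10. b=-5, c=-10 not positive, so system is unstable.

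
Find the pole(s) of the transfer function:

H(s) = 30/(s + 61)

Pole is where denominator = 0: s + 61 = 0, so s = -61.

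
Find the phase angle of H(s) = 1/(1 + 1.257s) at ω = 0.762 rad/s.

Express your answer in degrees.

Phase = -arctan(ωτ) = -arctan(0.762 × 1.257) = -43.8°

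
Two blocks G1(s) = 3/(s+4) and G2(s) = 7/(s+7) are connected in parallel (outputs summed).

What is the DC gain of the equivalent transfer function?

Parallel: G_eq = G1 + G2. DC gain = G1(0) + G2(0) = 3/4 + 7/7 = 0.75 + 1 = 1.75.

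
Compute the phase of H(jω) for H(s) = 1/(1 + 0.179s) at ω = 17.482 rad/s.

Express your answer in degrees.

Phase = -arctan(ωτ) = -arctan(17.482 × 0.179) = -72.3°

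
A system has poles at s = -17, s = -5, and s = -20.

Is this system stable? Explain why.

All poles are in the left half-plane. System is stable.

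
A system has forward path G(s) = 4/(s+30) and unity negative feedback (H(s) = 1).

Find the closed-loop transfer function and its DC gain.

T(s) = G/(1+GH) = [4/(s+30)] / [1 + 4/(s+30)] = 4/(s+30+4) = 4/(s+34). DC gain = 4/34 = 0.1176.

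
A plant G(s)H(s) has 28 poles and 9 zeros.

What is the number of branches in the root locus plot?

Root locus has n branches where n = number of poles = 28.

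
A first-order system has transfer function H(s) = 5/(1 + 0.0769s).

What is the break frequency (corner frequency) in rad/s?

Corner frequency = 1/τ = 1/0.0769 = 13.004 rad/s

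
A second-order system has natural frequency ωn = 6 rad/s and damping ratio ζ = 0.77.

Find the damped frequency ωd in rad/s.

ωd = ωn√(1 - ζ²) = 6√(1 - 0.77²) = 3.83 rad/s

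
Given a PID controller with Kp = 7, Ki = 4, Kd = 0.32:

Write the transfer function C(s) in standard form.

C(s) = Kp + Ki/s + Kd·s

Substituting values: C(s) = 7 + 4/s + 0.32s = (0.32s² + 7s + 4)/s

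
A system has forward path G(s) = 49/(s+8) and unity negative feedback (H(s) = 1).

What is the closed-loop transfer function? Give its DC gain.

T(s) = G/(1+GH) = [49/(s+8)] / [1 + 49/(s+8)] = 49/(s+8+49) = 49/(s+57). DC gain = 49/57 = 0.8596.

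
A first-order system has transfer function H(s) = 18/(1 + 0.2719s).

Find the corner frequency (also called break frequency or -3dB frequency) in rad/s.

Corner frequency = 1/τ = 1/0.2719 = 3.678 rad/s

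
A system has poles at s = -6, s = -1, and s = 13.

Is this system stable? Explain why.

Pole(s) at s = 13 are not in the left half-plane. System is unstable.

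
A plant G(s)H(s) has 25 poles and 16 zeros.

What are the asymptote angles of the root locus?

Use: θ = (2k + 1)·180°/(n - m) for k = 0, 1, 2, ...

n - m = 25 - 16 = 9. Angles: θk = (2k + 1)·180°/9 = 20°, 60°, 100°, 140°, 180°, 220°, 260°, 300°, 340°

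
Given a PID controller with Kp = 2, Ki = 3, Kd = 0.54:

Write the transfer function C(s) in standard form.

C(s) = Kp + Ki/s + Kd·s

Substituting values: C(s) = 2 + 3/s + 0.54s = (0.54s² + 2s + 3)/s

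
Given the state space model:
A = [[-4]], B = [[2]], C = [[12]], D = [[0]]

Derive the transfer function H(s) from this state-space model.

(sI - A)⁻¹ = 1/(s + 4). H(s) = 12 × 2/(s + 4) + 0 = 24/(s + 4).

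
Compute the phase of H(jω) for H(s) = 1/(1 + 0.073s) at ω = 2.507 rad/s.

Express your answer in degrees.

Phase = -arctan(ωτ) = -arctan(2.507 × 0.073) = -10.4°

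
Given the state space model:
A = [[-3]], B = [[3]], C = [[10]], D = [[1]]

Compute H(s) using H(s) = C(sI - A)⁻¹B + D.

(sI - A)⁻¹ = 1/(s + 3). H(s) = 10×3/(s + 3) + 1 = (s + 33)/(s + 3).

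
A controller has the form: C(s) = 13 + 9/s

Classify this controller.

This is a Proportional-Integral (PI) controller.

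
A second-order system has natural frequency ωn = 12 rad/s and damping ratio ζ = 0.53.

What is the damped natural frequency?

ωd = ωn√(1 - ζ²) = 12√(1 - 0.53²) = 10.18 rad/s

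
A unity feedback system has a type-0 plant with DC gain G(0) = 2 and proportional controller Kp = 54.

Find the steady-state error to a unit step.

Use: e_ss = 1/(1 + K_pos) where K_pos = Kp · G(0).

K_pos = Kp · G(0) = 54 × 2 = 108. e_ss = 1/(1 + 108) = 0.0092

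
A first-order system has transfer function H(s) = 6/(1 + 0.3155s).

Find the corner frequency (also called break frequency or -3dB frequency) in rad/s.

Corner frequency = 1/τ = 1/0.3155 = 3.17 rad/s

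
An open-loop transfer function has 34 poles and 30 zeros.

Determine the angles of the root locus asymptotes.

n - m = 34 - 30 = 4. Angles: θk = (2k + 1)·180°/4 = 45°, 135°, 225°, 315°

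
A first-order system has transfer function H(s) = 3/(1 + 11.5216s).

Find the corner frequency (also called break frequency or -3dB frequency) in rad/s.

Corner frequency = 1/τ = 1/11.5216 = 0.087 rad/s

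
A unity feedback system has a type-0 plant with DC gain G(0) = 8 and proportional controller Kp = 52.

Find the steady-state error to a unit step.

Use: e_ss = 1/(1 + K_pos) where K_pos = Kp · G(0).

K_pos = Kp · G(0) = 52 × 8 = 416. e_ss = 1/(1 + 416) = 0.0024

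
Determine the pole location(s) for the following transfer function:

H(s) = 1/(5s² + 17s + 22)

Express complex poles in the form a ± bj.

Discriminant = 17² - 4×5×22 = 289 - 440 = -151 < 0, so the poles are a complex conjugate pair s = (-17 ± j√151)/(2×5). Real part = -17/(2×5) = -17/10 = -1.7; imaginary part = ±√151/(2×5) ≈ 1.2288. Poles: s = -1.7 ± 1.2288j.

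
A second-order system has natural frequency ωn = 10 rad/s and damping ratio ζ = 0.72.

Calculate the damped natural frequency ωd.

ωd = ωn√(1 - ζ²) = 10√(1 - 0.72²) = 6.94 rad/s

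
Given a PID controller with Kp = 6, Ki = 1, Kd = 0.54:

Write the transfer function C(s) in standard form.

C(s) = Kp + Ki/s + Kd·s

Substituting values: C(s) = 6 + 1/s + 0.54s = (0.54s² + 6s + 1)/s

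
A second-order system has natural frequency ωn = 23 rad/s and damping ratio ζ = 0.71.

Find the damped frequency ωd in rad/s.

ωd = ωn√(1 - ζ²) = 23√(1 - 0.71²) = 16.2 rad/s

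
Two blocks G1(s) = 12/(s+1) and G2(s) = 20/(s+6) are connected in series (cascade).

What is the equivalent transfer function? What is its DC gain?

Series: multiply transfer functions. G_eq = 12/(s+1) × 20/(s+6) = 240/((s+1)(s+6)). DC gain = 240/(1×6) = 40.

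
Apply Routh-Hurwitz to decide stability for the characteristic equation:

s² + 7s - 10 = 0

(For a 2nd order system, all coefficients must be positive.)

Coefficients: 1, 7, -10. c=-10 not positive, so system is unstable.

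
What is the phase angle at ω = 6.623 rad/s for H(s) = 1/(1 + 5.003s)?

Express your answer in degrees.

Phase = -arctan(ωτ) = -arctan(6.623 × 5.003) = -88.3°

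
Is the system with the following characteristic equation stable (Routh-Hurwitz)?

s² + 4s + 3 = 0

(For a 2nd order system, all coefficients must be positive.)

Coefficients: 1, 4, 3. All positive, so system is stable.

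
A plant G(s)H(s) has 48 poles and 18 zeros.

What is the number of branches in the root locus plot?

Root locus has n branches where n = number of poles = 48.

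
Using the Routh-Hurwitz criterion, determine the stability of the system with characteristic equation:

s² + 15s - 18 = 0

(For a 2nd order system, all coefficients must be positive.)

Coefficients: 1, 15, -18. c=-18 not positive, so system is unstable.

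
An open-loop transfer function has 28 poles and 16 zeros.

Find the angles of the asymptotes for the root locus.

n - m = 28 - 16 = 12. Angles: θk = (2k + 1)·180°/12 = 15°, 45°, 75°, 105°, 135°, 165°, 195°, 225°, 255°, 285°, 315°, 345°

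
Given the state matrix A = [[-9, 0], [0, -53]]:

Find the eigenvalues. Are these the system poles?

For diagonal matrix, eigenvalues are diagonal entries: λ₁ = -9, λ₂ = -53. Eigenvalues of A = system poles.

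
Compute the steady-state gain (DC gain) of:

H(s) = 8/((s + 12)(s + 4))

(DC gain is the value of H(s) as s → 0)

DC gain = H(0) = 8/(12 × 4) = 8/48 = 0.1667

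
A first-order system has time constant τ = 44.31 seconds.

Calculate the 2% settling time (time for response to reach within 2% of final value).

For first-order system, 2% settling time ≈ 4τ = 4 × 44.31 = 177.24 s.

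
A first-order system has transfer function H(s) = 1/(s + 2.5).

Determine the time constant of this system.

For H(s) = 1/(s + 1/τ), the pole is at -1/τ = -2.5, so τ = 1/2.5 = 0.4 s.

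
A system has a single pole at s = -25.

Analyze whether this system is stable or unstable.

Pole at s = -25 is in the left half-plane. Stable.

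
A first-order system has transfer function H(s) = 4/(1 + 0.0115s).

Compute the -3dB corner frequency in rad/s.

Corner frequency = 1/τ = 1/0.0115 = 86.957 rad/s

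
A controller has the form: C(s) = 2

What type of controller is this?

This is a Proportional (P) controller.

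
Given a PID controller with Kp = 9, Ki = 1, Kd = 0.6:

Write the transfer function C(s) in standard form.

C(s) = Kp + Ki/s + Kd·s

Substituting values: C(s) = 9 + 1/s + 0.6s = (0.6s² + 9s + 1)/s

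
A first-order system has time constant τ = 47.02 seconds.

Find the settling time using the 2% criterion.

For first-order system, 2% settling time ≈ 4τ = 4 × 47.02 = 188.08 s.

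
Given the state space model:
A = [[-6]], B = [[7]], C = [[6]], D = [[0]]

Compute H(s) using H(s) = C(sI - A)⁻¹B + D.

(sI - A)⁻¹ = 1/(s + 6). H(s) = 6 × 7/(s + 6) + 0 = 42/(s + 6).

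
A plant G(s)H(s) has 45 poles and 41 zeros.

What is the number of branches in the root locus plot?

Root locus has n branches where n = number of poles = 45.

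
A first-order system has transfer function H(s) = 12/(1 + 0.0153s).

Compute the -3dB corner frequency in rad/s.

Corner frequency = 1/τ = 1/0.0153 = 65.359 rad/s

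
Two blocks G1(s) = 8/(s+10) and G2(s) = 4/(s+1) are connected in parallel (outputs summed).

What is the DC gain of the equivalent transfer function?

Parallel: G_eq = G1 + G2. DC gain = G1(0) + G2(0) = 8/10 + 4/1 = 0.8 + 4 = 4.8.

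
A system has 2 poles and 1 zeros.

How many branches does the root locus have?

Root locus has n branches where n = number of poles = 2.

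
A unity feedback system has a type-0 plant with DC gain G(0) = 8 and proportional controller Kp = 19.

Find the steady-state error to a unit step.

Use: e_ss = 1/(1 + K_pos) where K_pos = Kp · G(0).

K_pos = Kp · G(0) = 19 × 8 = 152. e_ss = 1/(1 + 152) = 0.0065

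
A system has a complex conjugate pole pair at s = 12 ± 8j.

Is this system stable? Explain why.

Real part of poles is 12 (> 0, right half-plane). Unstable.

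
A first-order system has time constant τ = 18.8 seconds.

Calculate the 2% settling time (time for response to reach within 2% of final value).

For first-order system, 2% settling time ≈ 4τ = 4 × 18.8 = 75.2 s.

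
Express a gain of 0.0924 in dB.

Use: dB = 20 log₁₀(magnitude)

dB = 20 log₁₀(0.0924) = -20.7 dB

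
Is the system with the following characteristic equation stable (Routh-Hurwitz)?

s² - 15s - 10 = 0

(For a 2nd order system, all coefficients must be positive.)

Coefficients: 1, -15, -10. b=-15, c=-10 not positive, so system is unstable.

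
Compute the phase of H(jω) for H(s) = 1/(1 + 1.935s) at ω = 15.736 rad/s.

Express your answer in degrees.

Phase = -arctan(ωτ) = -arctan(15.736 × 1.935) = -88.1°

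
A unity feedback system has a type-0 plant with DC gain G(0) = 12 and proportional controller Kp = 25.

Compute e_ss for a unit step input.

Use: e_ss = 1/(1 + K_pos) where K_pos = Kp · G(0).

K_pos = Kp · G(0) = 25 × 12 = 300. e_ss = 1/(1 + 300) = 0.0033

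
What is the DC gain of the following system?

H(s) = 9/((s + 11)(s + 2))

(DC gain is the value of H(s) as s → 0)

DC gain = H(0) = 9/(11 × 2) = 9/22 = 0.4091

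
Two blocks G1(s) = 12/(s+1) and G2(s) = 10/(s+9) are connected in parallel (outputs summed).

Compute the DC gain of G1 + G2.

Parallel: G_eq = G1 + G2. DC gain = G1(0) + G2(0) = 12/1 + 10/9 = 12 + 1.1111 = 13.1111.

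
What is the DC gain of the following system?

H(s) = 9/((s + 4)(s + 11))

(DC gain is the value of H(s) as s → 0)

DC gain = H(0) = 9/(4 × 11) = 9/44 = 0.2045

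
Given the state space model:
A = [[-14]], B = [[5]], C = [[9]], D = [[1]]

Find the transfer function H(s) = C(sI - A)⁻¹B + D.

(sI - A)⁻¹ = 1/(s + 14). H(s) = 9×5/(s + 14) + 1 = (s + 59)/(s + 14).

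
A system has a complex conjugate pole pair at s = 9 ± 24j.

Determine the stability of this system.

Real part of poles is 9 (> 0, right half-plane). Unstable.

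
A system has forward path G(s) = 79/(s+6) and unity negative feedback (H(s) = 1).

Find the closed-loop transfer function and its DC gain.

T(s) = G/(1+GH) = [79/(s+6)] / [1 + 79/(s+6)] = 79/(s+6+79) = 79/(s+85). DC gain = 79/85 = 0.9294.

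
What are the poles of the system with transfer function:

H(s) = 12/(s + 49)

Pole is where denominator = 0: s + 49 = 0, so s = -49.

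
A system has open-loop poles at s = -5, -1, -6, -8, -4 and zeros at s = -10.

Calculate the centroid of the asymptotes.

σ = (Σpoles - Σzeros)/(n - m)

σ = (Σpoles - Σzeros)/(n - m) = (-24 - (-10))/(5 - 1) = -14/4 = -3.5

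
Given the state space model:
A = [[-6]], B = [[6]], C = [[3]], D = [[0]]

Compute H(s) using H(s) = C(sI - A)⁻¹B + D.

(sI - A)⁻¹ = 1/(s + 6). H(s) = 3 × 6/(s + 6) + 0 = 18/(s + 6).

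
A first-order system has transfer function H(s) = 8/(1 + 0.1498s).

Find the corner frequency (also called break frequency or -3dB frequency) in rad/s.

Corner frequency = 1/τ = 1/0.1498 = 6.676 rad/s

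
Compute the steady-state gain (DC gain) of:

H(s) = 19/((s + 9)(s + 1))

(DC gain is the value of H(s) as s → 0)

DC gain = H(0) = 19/(9 × 1) = 19/9 = 2.1111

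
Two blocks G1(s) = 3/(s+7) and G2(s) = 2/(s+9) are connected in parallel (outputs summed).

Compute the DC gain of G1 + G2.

Parallel: G_eq = G1 + G2. DC gain = G1(0) + G2(0) = 3/7 + 2/9 = 0.4286 + 0.2222 = 0.6508.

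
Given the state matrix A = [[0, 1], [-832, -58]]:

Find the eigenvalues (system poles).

det(A - λI) = λ² - (-58)λ + 832 = (λ - (-32))(λ - (-26)). Eigenvalues: -32, -26.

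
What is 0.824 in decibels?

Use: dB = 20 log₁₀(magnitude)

dB = 20 log₁₀(0.824) = -1.7 dB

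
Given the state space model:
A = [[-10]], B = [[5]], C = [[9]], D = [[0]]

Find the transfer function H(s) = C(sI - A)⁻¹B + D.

(sI - A)⁻¹ = 1/(s + 10). H(s) = 9 × 5/(s + 10) + 0 = 45/(s + 10).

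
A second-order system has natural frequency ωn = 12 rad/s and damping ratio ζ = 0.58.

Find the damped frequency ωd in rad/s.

ωd = ωn√(1 - ζ²) = 12√(1 - 0.58²) = 9.78 rad/s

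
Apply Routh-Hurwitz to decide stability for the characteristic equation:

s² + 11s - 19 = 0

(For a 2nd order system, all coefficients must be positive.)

Coefficients: 1, 11, -19. c=-19 not positive, so system is unstable.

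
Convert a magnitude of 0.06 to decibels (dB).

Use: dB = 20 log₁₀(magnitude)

dB = 20 log₁₀(0.06) = -24.4 dB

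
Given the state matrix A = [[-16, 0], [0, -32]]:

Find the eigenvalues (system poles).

For diagonal matrix, eigenvalues are diagonal entries: λ₁ = -16, λ₂ = -32.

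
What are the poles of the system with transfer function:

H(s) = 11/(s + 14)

Pole is where denominator = 0: s + 14 = 0, so s = -14.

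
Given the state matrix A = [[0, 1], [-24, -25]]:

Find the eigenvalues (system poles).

det(A - λI) = λ² - (-25)λ + 24 = (λ - (-24))(λ - (-1)). Eigenvalues: -24, -1.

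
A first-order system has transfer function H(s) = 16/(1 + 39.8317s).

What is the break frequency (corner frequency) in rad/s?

Corner frequency = 1/τ = 1/39.8317 = 0.025 rad/s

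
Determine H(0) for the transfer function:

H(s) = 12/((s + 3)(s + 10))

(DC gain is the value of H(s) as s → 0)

DC gain = H(0) = 12/(3 × 10) = 12/30 = 0.4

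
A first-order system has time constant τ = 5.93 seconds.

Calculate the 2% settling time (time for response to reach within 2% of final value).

For first-order system, 2% settling time ≈ 4τ = 4 × 5.93 = 23.72 s.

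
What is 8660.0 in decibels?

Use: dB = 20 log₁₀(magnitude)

dB = 20 log₁₀(8660.0) = 78.8 dB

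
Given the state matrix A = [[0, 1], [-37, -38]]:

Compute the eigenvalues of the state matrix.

det(A - λI) = λ² - (-38)λ + 37 = (λ - (-37))(λ - (-1)). Eigenvalues: -37, -1.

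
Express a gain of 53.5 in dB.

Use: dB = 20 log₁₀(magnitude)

dB = 20 log₁₀(53.5) = 34.6 dB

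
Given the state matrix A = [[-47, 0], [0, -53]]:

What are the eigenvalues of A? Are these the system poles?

For diagonal matrix, eigenvalues are diagonal entries: λ₁ = -47, λ₂ = -53. Eigenvalues of A = system poles.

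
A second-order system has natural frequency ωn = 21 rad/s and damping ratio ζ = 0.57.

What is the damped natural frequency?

ωd = ωn√(1 - ζ²) = 21√(1 - 0.57²) = 17.25 rad/s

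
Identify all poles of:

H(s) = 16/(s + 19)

Pole is where denominator = 0: s + 19 = 0, so s = -19.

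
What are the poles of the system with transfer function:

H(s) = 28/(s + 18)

Pole is where denominator = 0: s + 18 = 0, so s = -18.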